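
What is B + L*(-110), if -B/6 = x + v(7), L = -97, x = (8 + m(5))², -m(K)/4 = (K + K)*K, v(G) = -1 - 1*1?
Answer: -210502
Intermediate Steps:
v(G) = -2 (v(G) = -1 - 1 = -2)
m(K) = -8*K² (m(K) = -4*(K + K)*K = -4*2*K*K = -8*K²)
x = 36864 (x = (8 - 8*5²)² = (8 - 8*25)² = (8 - 200)² = (-192)² = 36864)
B = -221172 (B = -6*(36864 - 2) = -6*36862 = -221172)
B + L*(-110) = -221172 - 97*(-110) = -221172 + 10670 = -210502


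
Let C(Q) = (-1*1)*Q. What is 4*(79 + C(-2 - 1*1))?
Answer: 328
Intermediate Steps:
C(Q) = -Q
4*(79 + C(-2 - 1*1)) = 4*(79 - (-2 - 1*1)) = 4*(79 - (-2 - 1)) = 4*(79 - 1*(-3)) = 4*(79 + 3) = 4*82 = 328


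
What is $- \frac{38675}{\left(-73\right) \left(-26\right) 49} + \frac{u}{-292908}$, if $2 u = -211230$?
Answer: $- \frac{393985}{7127428} \approx -0.055277$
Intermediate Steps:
$u = -105615$ ($u = \frac{1}{2} \left(-211230\right) = -105615$)
$- \frac{38675}{\left(-73\right) \left(-26\right) 49} + \frac{u}{-292908} = - \frac{38675}{\left(-73\right) \left(-26\right) 49} - \frac{105615}{-292908} = - \frac{38675}{1898 \cdot 49} - - \frac{35205}{97636} = - \frac{38675}{93002} + \frac{35205}{97636} = \left(-38675\right) \frac{1}{93002} + \frac{35205}{97636} = - \frac{425}{1022} + \frac{35205}{97636} = - \frac{393985}{7127428}$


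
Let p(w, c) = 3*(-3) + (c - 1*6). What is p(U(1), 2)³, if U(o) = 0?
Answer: -2197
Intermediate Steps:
p(w, c) = -15 + c (p(w, c) = -9 + (c - 6) = -9 + (-6 + c) = -15 + c)
p(U(1), 2)³ = (-15 + 2)³ = (-13)³ = -2197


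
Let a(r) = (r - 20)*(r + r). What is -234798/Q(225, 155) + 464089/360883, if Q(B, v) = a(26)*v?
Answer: -10381877099/2908716980 ≈ -3.5692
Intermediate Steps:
a(r) = 2*r*(-20 + r) (a(r) = (-20 + r)*(2*r) = 2*r*(-20 + r))
Q(B, v) = 312*v (Q(B, v) = (2*26*(-20 + 26))*v = (2*26*6)*v = 312*v)
-234798/Q(225, 155) + 464089/360883 = -234798/(312*155) + 464089/360883 = -234798/48360 + 464089*(1/360883) = -234798*1/48360 + 464089/360883 = -39133/8060 + 464089/360883 = -10381877099/2908716980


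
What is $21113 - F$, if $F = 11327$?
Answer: $9786$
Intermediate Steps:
$21113 - F = 21113 - 11327 = 9786$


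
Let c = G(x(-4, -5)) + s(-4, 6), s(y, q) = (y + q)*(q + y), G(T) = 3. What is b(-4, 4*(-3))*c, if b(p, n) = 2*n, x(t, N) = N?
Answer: -168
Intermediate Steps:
s(y, q) = (q + y)² (s(y, q) = (q + y)*(q + y) = (q + y)²)
c = 7 (c = 3 + (6 - 4)² = 3 + 2² = 3 + 4 = 7)
b(-4, 4*(-3))*c = (2*(4*(-3)))*7 = (2*(-12))*7 = -24*7 = -168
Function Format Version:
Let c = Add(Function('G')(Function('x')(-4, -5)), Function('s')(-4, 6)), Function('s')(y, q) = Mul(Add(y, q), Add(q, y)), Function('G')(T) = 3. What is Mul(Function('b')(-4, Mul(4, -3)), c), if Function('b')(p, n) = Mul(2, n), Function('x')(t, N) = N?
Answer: -168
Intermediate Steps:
Function('s')(y, q) = Pow(Add(q, y), 2) (Function('s')(y, q) = Mul(Add(q, y), Add(q, y)) = Pow(Add(q, y), 2))
c = 7 (c = Add(3, Pow(Add(6, -4), 2)) = Add(3, Pow(2, 2)) = Add(3, 4) = 7)
Mul(Function('b')(-4, Mul(4, -3)), c) = Mul(Mul(2, Mul(4, -3)), 7) = Mul(Mul(2, -12), 7) = Mul(-24, 7) = -168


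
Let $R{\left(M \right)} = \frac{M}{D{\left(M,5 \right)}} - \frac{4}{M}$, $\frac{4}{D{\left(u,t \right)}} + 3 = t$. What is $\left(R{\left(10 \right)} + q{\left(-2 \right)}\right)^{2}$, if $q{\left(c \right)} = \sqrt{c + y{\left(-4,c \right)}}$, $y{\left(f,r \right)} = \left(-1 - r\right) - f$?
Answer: $\frac{604}{25} + \frac{46 \sqrt{3}}{5} \approx 40.095$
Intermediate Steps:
$D{\left(u,t \right)} = \frac{4}{-3 + t}$
$y{\left(f,r \right)} = -1 - f - r$
$R{\left(M \right)} = \frac{M}{2} - \frac{4}{M}$ ($R{\left(M \right)} = \frac{M}{4 \frac{1}{-3 + 5}} - \frac{4}{M} = \frac{M}{4 \cdot \frac{1}{2}} - \frac{4}{M} = \frac{M}{2} - \frac{4}{M}$)
$q{\left(c \right)} = \sqrt{3}$ ($q{\left(c \right)} = \sqrt{c - \left(-3 + c\right)} = \sqrt{3}$)
$\left(R{\left(10 \right)} + q{\left(-2 \right)}\right)^{2} = \left(\left(\frac{1}{2} \cdot 10 - \frac{4}{10}\right) + \sqrt{3}\right)^{2} = \left(\left(5 - \frac{2}{5}\right) + \sqrt{3}\right)^{2} = \left(\frac{23}{5} + \sqrt{3}\right)^{2}$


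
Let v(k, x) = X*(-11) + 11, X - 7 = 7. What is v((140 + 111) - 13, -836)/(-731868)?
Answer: 143/731868 ≈ 0.00019539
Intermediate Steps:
X = 14 (X = 7 + 7 = 14)
v(k, x) = -143 (v(k, x) = 14*(-11) + 11 = -154 + 11 = -143)
v((140 + 111) - 13, -836)/(-731868) = -143/(-731868) = -143*(-1/731868) = 143/731868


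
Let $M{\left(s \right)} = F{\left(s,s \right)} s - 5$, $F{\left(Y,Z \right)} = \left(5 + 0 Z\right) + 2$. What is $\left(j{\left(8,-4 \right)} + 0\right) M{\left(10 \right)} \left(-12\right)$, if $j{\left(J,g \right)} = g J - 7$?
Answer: $30420$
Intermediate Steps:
$F{\left(Y,Z \right)} = 7$ ($F{\left(Y,Z \right)} = \left(5 + 0\right) + 2 = 5 + 2 = 7$)
$j{\left(J,g \right)} = -7 + J g$ ($j{\left(J,g \right)} = J g - 7 = -7 + J g$)
$M{\left(s \right)} = -5 + 7 s$ ($M{\left(s \right)} = 7 s - 5 = -5 + 7 s$)
$\left(j{\left(8,-4 \right)} + 0\right) M{\left(10 \right)} \left(-12\right) = \left(\left(-7 + 8 \left(-4\right)\right) + 0\right) \left(-5 + 7 \cdot 10\right) \left(-12\right) = \left(\left(-7 - 32\right) + 0\right) \left(-5 + 70\right) \left(-12\right) = \left(-39 + 0\right) 65 \left(-12\right) = \left(-39\right) 65 \left(-12\right) = \left(-2535\right) \left(-12\right) = 30420$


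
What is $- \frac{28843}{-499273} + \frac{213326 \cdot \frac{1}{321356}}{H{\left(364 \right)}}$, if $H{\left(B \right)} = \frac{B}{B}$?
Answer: $\frac{57888391553}{80222187094} \approx 0.7216$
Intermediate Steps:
$H{\left(B \right)} = 1$
$- \frac{28843}{-499273} + \frac{213326 \cdot \frac{1}{321356}}{H{\left(364 \right)}} = - \frac{28843}{-499273} + \frac{213326 \cdot \frac{1}{321356}}{1} = \left(-28843\right) \left(- \frac{1}{499273}\right) + 213326 \cdot \frac{1}{321356} \cdot 1 = \frac{28843}{499273} + \frac{106663}{160678} \cdot 1 = \frac{28843}{499273} + \frac{106663}{160678} = \frac{57888391553}{80222187094}$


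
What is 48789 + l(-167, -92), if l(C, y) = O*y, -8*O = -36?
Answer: 48375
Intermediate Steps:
O = 9/2 (O = -⅛*(-36) = 9/2 ≈ 4.5000)
l(C, y) = 9*y/2
48789 + l(-167, -92) = 48789 + (9/2)*(-92) = 48789 - 414 = 48375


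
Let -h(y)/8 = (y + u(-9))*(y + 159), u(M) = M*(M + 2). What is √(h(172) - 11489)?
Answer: I*√633769 ≈ 796.1*I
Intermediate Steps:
u(M) = M*(2 + M)
h(y) = -8*(63 + y)*(159 + y) (h(y) = -8*(y - 9*(2 - 9))*(y + 159) = -8*(y - 9*(-7))*(159 + y) = -8*(y + 63)*(159 + y) = -8*(63 + y)*(159 + y))
√(h(172) - 11489) = √((-80136 - 1776*172 - 8*172²) - 11489) = √((-80136 - 305472 - 8*29584) - 11489) = √((-80136 - 305472 - 236672) - 11489) = √(-622280 - 11489) = √(-633769) = I*√633769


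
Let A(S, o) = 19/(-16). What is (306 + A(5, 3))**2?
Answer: 23785129/256 ≈ 92911.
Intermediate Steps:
A(S, o) = -19/16 (A(S, o) = 19*(-1/16) = -19/16)
(306 + A(5, 3))**2 = (306 - 19/16)**2 = (4877/16)**2 = 23785129/256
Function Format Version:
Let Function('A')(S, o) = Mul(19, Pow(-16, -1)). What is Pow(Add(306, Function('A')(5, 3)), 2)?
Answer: Rational(23785129, 256) ≈ 92911.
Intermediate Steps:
Function('A')(S, o) = Rational(-19, 16) (Function('A')(S, o) = Mul(19, Rational(-1, 16)) = Rational(-19, 16))
Pow(Add(306, Function('A')(5, 3)), 2) = Pow(Add(306, Rational(-19, 16)), 2) = Pow(Rational(4877, 16), 2) = Rational(23785129, 256)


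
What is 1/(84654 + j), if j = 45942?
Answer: 1/130596 ≈ 7.6572e-6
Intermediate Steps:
1/(84654 + j) = 1/(84654 + 45942) = 1/130596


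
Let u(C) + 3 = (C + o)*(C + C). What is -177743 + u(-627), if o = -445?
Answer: 1166542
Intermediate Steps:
u(C) = -3 + 2*C*(-445 + C) (u(C) = -3 + (C - 445)*(C + C) = -3 + (-445 + C)*(2*C) = -3 + 2*C*(-445 + C))
-177743 + u(-627) = -177743 + (-3 - 890*(-627) + 2*(-627)²) = -177743 + (-3 + 558030 + 2*393129) = -177743 + (-3 + 558030 + 786258) = -177743 + 1344285 = 1166542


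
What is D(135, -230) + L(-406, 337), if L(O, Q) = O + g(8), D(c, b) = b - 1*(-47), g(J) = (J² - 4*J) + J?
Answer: -549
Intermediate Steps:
g(J) = J² - 3*J
D(c, b) = 47 + b (D(c, b) = b + 47 = 47 + b)
L(O, Q) = 40 + O (L(O, Q) = O + 8*(-3 + 8) = O + 8*5 = O + 40 = 40 + O)
D(135, -230) + L(-406, 337) = (47 - 230) + (40 - 406) = -183 - 366 = -549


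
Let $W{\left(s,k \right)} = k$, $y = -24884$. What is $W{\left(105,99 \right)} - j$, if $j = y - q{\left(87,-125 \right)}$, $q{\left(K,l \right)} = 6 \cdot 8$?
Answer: $25031$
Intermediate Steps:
$q{\left(K,l \right)} = 48$
$j = -24932$ ($j = -24884 - 48 = -24932$)
$W{\left(105,99 \right)} - j = 99 - -24932 = 99 + 24932 = 25031$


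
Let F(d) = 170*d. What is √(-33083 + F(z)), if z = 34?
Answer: I*√27303 ≈ 165.24*I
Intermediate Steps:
√(-33083 + F(z)) = √(-33083 + 170*34) = √(-33083 + 5780) = √(-27303) = I*√27303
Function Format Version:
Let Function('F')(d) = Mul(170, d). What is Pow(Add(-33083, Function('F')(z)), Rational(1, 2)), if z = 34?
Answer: Mul(I, Pow(27303, Rational(1, 2))) ≈ Mul(165.24, I)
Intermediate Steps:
Pow(Add(-33083, Function('F')(z)), Rational(1, 2)) = Pow(Add(-33083, Mul(170, 34)), Rational(1, 2)) = Pow(Add(-33083, 5780), Rational(1, 2)) = Pow(-27303, Rational(1, 2)) = Mul(I, Pow(27303, Rational(1, 2)))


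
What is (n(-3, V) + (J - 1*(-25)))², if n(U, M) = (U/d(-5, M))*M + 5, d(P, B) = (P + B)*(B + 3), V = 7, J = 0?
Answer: 335241/400 ≈ 838.10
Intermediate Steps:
d(P, B) = (3 + B)*(B + P) (d(P, B) = (B + P)*(3 + B) = (3 + B)*(B + P))
n(U, M) = 5 + M*U/(-15 + M² - 2*M) (n(U, M) = (U/(M² + 3*M + 3*(-5) + M*(-5)))*M + 5 = (U/(M² + 3*M - 15 - 5*M))*M + 5 = (U/(-15 + M² - 2*M))*M + 5 = M*U/(-15 + M² - 2*M) + 5 = 5 + M*U/(-15 + M² - 2*M))
(n(-3, V) + (J - 1*(-25)))² = ((-75 - 10*7 + 5*7² + 7*(-3))/(-15 + 7² - 2*7) + (0 - 1*(-25)))² = ((-75 - 70 + 5*49 - 21)/(-15 + 49 - 14) + (0 + 25))² = ((-75 - 70 + 245 - 21)/20 + 25)² = ((1/20)*79 + 25)² = (79/20 + 25)² = (579/20)² = 335241/400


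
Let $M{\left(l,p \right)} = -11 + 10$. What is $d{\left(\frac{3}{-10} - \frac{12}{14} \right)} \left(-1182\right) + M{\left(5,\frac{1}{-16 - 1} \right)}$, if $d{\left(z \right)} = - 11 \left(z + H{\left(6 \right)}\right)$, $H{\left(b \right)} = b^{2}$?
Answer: $\frac{15855904}{35} \approx 4.5303 \cdot 10^{5}$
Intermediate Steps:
$M{\left(l,p \right)} = -1$
$d{\left(z \right)} = -396 - 11 z$ ($d{\left(z \right)} = - 11 \left(z + 6^{2}\right) = - 11 \left(z + 36\right) = - 11 \left(36 + z\right) = -396 - 11 z$)
$d{\left(\frac{3}{-10} - \frac{12}{14} \right)} \left(-1182\right) + M{\left(5,\frac{1}{-16 - 1} \right)} = \left(-396 - 11 \left(\frac{3}{-10} - \frac{12}{14}\right)\right) \left(-1182\right) - 1 = \left(-396 - 11 \left(3 \left(- \frac{1}{10}\right) - \frac{6}{7}\right)\right) \left(-1182\right) - 1 = \left(-396 - 11 \left(- \frac{3}{10} - \frac{6}{7}\right)\right) \left(-1182\right) - 1 = \left(-396 - - \frac{891}{70}\right) \left(-1182\right) - 1 = \left(-396 + \frac{891}{70}\right) \left(-1182\right) - 1 = \left(- \frac{26829}{70}\right) \left(-1182\right) - 1 = \frac{15855939}{35} - 1 = \frac{15855904}{35}$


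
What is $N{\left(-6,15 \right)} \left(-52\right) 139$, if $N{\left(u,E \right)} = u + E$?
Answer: $-65052$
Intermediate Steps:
$N{\left(u,E \right)} = E + u$
$N{\left(-6,15 \right)} \left(-52\right) 139 = \left(15 - 6\right) \left(-52\right) 139 = 9 \left(-52\right) 139 = \left(-468\right) 139 = -65052$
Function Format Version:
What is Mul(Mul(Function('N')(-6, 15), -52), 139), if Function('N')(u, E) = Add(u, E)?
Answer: -65052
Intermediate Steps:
Function('N')(u, E) = Add(E, u)
Mul(Mul(Function('N')(-6, 15), -52), 139) = Mul(Mul(Add(15, -6), -52), 139) = Mul(Mul(9, -52), 139) = Mul(-468, 139) = -65052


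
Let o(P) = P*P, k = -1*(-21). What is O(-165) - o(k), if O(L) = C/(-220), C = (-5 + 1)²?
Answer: -24259/55 ≈ -441.07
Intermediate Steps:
k = 21
C = 16 (C = (-4)² = 16)
o(P) = P²
O(L) = -4/55 (O(L) = 16/(-220) = 16*(-1/220) = -4/55)
O(-165) - o(k) = -4/55 - 1*21² = -4/55 - 1*441 = -4/55 - 441 = -24259/55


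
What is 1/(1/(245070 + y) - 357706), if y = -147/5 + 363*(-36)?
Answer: -1159863/414889954273 ≈ -2.7956e-6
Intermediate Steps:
y = -65487/5 (y = -147*⅕ - 13068 = -147/5 - 13068 = -65487/5 ≈ -13097.)
1/(1/(245070 + y) - 357706) = 1/(1/(245070 - 65487/5) - 357706) = 1/(1/(1159863/5) - 357706) = 1/(5/1159863 - 357706) = 1/(-414889954273/1159863) = -1159863/414889954273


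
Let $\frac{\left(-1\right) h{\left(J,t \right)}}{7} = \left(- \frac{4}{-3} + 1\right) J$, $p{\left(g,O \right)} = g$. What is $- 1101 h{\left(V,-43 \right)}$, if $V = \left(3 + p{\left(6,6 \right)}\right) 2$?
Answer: $323694$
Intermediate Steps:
$V = 18$ ($V = \left(3 + 6\right) 2 = 9 \cdot 2 = 18$)
$h{\left(J,t \right)} = - \frac{49 J}{3}$ ($h{\left(J,t \right)} = - 7 \left(- \frac{4}{-3} + 1\right) J = - 7 \left(\left(-4\right) \left(- \frac{1}{3}\right) + 1\right) J = - 7 \left(\frac{4}{3} + 1\right) J = - 7 \frac{7 J}{3} = - \frac{49 J}{3}$)
$- 1101 h{\left(V,-43 \right)} = - 1101 \left(\left(- \frac{49}{3}\right) 18\right) = \left(-1101\right) \left(-294\right) = 323694$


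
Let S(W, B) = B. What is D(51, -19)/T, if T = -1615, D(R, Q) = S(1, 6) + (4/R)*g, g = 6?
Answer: -22/5491 ≈ -0.0040066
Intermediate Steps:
D(R, Q) = 6 + 24/R (D(R, Q) = 6 + (4/R)*6 = 6 + 24/R)
D(51, -19)/T = (6 + 24/51)/(-1615) = (6 + 24*(1/51))*(-1/1615) = (6 + 8/17)*(-1/1615) = (110/17)*(-1/1615) = -22/5491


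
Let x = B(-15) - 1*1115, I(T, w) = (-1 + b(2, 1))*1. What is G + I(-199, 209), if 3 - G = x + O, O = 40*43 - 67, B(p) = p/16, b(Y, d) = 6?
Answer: -8465/16 ≈ -529.06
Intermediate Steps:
B(p) = p/16 (B(p) = p*(1/16) = p/16)
I(T, w) = 5 (I(T, w) = (-1 + 6)*1 = 5*1 = 5)
x = -17855/16 (x = (1/16)*(-15) - 1*1115 = -15/16 - 1115 = -17855/16 ≈ -1115.9)
O = 1653 (O = 1720 - 67 = 1653)
G = -8545/16 (G = 3 - (-17855/16 + 1653) = 3 - 1*8593/16 = 3 - 8593/16 = -8545/16 ≈ -534.06)
G + I(-199, 209) = -8545/16 + 5 = -8465/16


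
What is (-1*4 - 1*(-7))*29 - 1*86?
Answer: 1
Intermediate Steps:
(-1*4 - 1*(-7))*29 - 1*86 = (-4 + 7)*29 - 86 = 3*29 - 86 = 87 - 86 = 1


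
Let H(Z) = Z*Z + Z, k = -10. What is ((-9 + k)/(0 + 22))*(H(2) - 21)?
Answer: 285/22 ≈ 12.955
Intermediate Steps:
H(Z) = Z + Z² (H(Z) = Z² + Z = Z + Z²)
((-9 + k)/(0 + 22))*(H(2) - 21) = ((-9 - 10)/(0 + 22))*(2*(1 + 2) - 21) = (-19/22)*(2*3 - 21) = (-19*1/22)*(6 - 21) = -19/22*(-15) = 285/22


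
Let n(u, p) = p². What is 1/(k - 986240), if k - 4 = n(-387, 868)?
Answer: -1/232812 ≈ -4.2953e-6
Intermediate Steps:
k = 753428 (k = 4 + 868² = 4 + 753424 = 753428)
1/(k - 986240) = 1/(753428 - 986240) = 1/(-232812) = -1/232812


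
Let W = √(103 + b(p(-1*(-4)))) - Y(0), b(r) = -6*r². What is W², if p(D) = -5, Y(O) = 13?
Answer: (13 - I*√47)² ≈ 122.0 - 178.25*I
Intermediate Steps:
W = -13 + I*√47 (W = √(103 - 6*(-5)²) - 1*13 = √(103 - 6*25) - 13 = √(103 - 150) - 13 = √(-47) - 13 = I*√47 - 13 = -13 + I*√47 ≈ -13.0 + 6.8557*I)
W² = (-13 + I*√47)²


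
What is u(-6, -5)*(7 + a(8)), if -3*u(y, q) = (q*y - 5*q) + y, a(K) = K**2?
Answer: -3479/3 ≈ -1159.7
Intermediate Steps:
u(y, q) = -y/3 + 5*q/3 - q*y/3 (u(y, q) = -((q*y - 5*q) + y)/3 = -((-5*q + q*y) + y)/3 = -(y - 5*q + q*y)/3 = -y/3 + 5*q/3 - q*y/3)
u(-6, -5)*(7 + a(8)) = (-1/3*(-6) + (5/3)*(-5) - 1/3*(-5)*(-6))*(7 + 8**2) = (2 - 25/3 - 10)*(7 + 64) = -49/3*71 = -3479/3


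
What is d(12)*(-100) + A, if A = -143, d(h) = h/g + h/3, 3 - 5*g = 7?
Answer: 957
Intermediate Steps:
g = -4/5 (g = 3/5 - 1/5*7 = 3/5 - 7/5 = -4/5 ≈ -0.80000)
d(h) = -11*h/12 (d(h) = h/(-4/5) + h/3 = h*(-5/4) + h*(1/3) = -5*h/4 + h/3 = -11*h/12)
d(12)*(-100) + A = -11/12*12*(-100) - 143 = -11*(-100) - 143 = 1100 - 143 = 957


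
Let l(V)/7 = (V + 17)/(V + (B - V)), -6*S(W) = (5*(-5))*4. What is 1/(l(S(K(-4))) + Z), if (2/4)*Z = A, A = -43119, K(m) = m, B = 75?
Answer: -225/19402843 ≈ -1.1596e-5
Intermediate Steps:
S(W) = 50/3 (S(W) = -5*(-5)*4/6 = -(-25)*4/6 = -⅙*(-100) = 50/3)
Z = -86238 (Z = 2*(-43119) = -86238)
l(V) = 119/75 + 7*V/75 (l(V) = 7*((V + 17)/(V + (75 - V))) = 7*((17 + V)/75) = 7*((17 + V)*(1/75)) = 7*(17/75 + V/75) = 119/75 + 7*V/75)
1/(l(S(K(-4))) + Z) = 1/((119/75 + (7/75)*(50/3)) - 86238) = 1/((119/75 + 14/9) - 86238) = 1/(707/225 - 86238) = 1/(-19402843/225) = -225/19402843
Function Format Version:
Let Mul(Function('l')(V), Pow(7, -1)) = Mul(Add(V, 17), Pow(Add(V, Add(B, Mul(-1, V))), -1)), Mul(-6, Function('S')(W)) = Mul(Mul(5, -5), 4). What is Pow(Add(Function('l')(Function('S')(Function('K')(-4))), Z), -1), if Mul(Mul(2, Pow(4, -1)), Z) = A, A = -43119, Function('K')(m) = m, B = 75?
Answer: Rational(-225, 19402843) ≈ -1.1596e-5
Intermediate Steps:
Function('S')(W) = Rational(50, 3) (Function('S')(W) = Mul(Rational(-1, 6), Mul(Mul(5, -5), 4)) = Mul(Rational(-1, 6), Mul(-25, 4)) = Mul(Rational(-1, 6), -100) = Rational(50, 3))
Z = -86238 (Z = Mul(2, -43119) = -86238)
Function('l')(V) = Add(Rational(119, 75), Mul(Rational(7, 75), V)) (Function('l')(V) = Mul(7, Mul(Add(V, 17), Pow(Add(V, Add(75, Mul(-1, V))), -1))) = Mul(7, Mul(Add(17, V), Pow(75, -1))) = Mul(7, Mul(Add(17, V), Rational(1, 75))) = Mul(7, Add(Rational(17, 75), Mul(Rational(1, 75), V))) = Add(Rational(119, 75), Mul(Rational(7, 75), V)))
Pow(Add(Function('l')(Function('S')(Function('K')(-4))), Z), -1) = Pow(Add(Add(Rational(119, 75), Mul(Rational(7, 75), Rational(50, 3))), -86238), -1) = Pow(Add(Add(Rational(119, 75), Rational(14, 9)), -86238), -1) = Pow(Add(Rational(707, 225), -86238), -1) = Pow(Rational(-19402843, 225), -1) = Rational(-225, 19402843)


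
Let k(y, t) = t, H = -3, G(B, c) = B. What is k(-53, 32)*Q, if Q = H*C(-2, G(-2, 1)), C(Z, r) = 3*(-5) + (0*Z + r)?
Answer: 1632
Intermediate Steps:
C(Z, r) = -15 + r (C(Z, r) = -15 + (0 + r) = -15 + r)
Q = 51 (Q = -3*(-15 - 2) = -3*(-17) = 51)
k(-53, 32)*Q = 32*51 = 1632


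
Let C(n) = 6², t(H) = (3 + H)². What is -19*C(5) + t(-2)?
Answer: -683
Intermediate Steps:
C(n) = 36
-19*C(5) + t(-2) = -19*36 + (3 - 2)² = -684 + 1² = -684 + 1 = -683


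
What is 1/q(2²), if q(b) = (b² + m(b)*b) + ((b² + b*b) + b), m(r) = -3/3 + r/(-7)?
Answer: 7/320 ≈ 0.021875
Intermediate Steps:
m(r) = -1 - r/7 (m(r) = -3*⅓ + r*(-⅐) = -1 - r/7)
q(b) = b + 3*b² + b*(-1 - b/7) (q(b) = (b² + (-1 - b/7)*b) + ((b² + b*b) + b) = (b² + b*(-1 - b/7)) + ((b² + b²) + b) = (b² + b*(-1 - b/7)) + (2*b² + b) = (b² + b*(-1 - b/7)) + (b + 2*b²) = b + 3*b² + b*(-1 - b/7))
1/q(2²) = 1/(20*(2²)²/7) = 1/((20/7)*4²) = 1/((20/7)*16) = 1/(320/7) = 7/320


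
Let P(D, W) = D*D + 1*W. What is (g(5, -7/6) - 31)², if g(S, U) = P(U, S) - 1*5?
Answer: 1138489/1296 ≈ 878.46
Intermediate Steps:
P(D, W) = W + D² (P(D, W) = D² + W = W + D²)
g(S, U) = -5 + S + U² (g(S, U) = (S + U²) - 1*5 = (S + U²) - 5 = -5 + S + U²)
(g(5, -7/6) - 31)² = ((-5 + 5 + (-7/6)²) - 31)² = ((-5 + 5 + 49/36) - 31)² = (49/36 - 31)² = (-1067/36)² = 1138489/1296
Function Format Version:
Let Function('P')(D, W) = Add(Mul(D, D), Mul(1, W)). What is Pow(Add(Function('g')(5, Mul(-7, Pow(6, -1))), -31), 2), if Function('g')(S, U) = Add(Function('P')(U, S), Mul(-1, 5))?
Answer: Rational(1138489, 1296) ≈ 878.46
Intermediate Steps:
Function('P')(D, W) = Add(W, Pow(D, 2)) (Function('P')(D, W) = Add(Pow(D, 2), W) = Add(W, Pow(D, 2)))
Function('g')(S, U) = Add(-5, S, Pow(U, 2)) (Function('g')(S, U) = Add(Add(S, Pow(U, 2)), Mul(-1, 5)) = Add(Add(S, Pow(U, 2)), -5) = Add(-5, S, Pow(U, 2)))
Pow(Add(Function('g')(5, Mul(-7, Pow(6, -1))), -31), 2) = Pow(Add(Add(-5, 5, Pow(Mul(-7, Pow(6, -1)), 2)), -31), 2) = Pow(Add(Add(-5, 5, Pow(Mul(-7, Rational(1, 6)), 2)), -31), 2) = Pow(Add(Add(-5, 5, Pow(Rational(-7, 6), 2)), -31), 2) = Pow(Add(Add(-5, 5, Rational(49, 36)), -31), 2) = Pow(Add(Rational(49, 36), -31), 2) = Pow(Rational(-1067, 36), 2) = Rational(1138489, 1296)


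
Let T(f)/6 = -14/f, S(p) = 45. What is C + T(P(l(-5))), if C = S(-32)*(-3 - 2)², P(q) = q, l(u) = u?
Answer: 5709/5 ≈ 1141.8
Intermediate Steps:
C = 1125 (C = 45*(-3 - 2)² = 45*(-5)² = 45*25 = 1125)
T(f) = -84/f (T(f) = 6*(-14/f) = -84/f)
C + T(P(l(-5))) = 1125 - 84/(-5) = 1125 - 84*(-⅕) = 1125 + 84/5 = 5709/5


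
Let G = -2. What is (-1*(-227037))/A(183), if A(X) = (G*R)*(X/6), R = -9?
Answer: 75679/183 ≈ 413.55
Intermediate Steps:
A(X) = 3*X (A(X) = (-2*(-9))*(X/6) = 18*(X*(⅙)) = 18*(X/6) = 3*X)
(-1*(-227037))/A(183) = (-1*(-227037))/((3*183)) = 227037/549 = 227037*(1/549) = 75679/183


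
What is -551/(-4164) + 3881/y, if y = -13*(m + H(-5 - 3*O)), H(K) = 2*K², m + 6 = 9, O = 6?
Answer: -8560541/57434052 ≈ -0.14905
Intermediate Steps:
m = 3 (m = -6 + 9 = 3)
y = -13793 (y = -13*(3 + 2*(-5 - 3*6)²) = -13*(3 + 2*(-5 - 18)²) = -13*(3 + 2*(-23)²) = -13*(3 + 2*529) = -13*(3 + 1058) = -13*1061 = -13793)
-551/(-4164) + 3881/y = -551/(-4164) + 3881/(-13793) = -551*(-1/4164) + 3881*(-1/13793) = 551/4164 - 3881/13793 = -8560541/57434052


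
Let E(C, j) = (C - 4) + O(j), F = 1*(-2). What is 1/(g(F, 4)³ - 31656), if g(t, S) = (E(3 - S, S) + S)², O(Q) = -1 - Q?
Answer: 1/15000 ≈ 6.6667e-5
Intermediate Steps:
F = -2
E(C, j) = -5 + C - j (E(C, j) = (C - 4) + (-1 - j) = (-4 + C) + (-1 - j) = -5 + C - j)
g(t, S) = (-2 - S)² (g(t, S) = ((-5 + (3 - S) - S) + S)² = ((-2 - 2*S) + S)² = (-2 - S)²)
1/(g(F, 4)³ - 31656) = 1/(((2 + 4)²)³ - 31656) = 1/((6²)³ - 31656) = 1/(36³ - 31656) = 1/(46656 - 31656) = 1/15000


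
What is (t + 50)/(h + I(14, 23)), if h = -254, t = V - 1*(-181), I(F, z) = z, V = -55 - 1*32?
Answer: -48/77 ≈ -0.62338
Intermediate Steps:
V = -87 (V = -55 - 32 = -87)
t = 94 (t = -87 - 1*(-181) = -87 + 181 = 94)
(t + 50)/(h + I(14, 23)) = (94 + 50)/(-254 + 23) = 144/(-231) = 144*(-1/231) = -48/77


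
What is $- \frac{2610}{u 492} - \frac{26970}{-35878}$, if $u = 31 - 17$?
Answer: $\frac{7677315}{20593972} \approx 0.37279$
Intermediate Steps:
$u = 14$
$- \frac{2610}{u 492} - \frac{26970}{-35878} = - \frac{2610}{14 \cdot 492} - \frac{26970}{-35878} = - \frac{2610}{6888} - - \frac{13485}{17939} = \left(-2610\right) \frac{1}{6888} + \frac{13485}{17939} = - \frac{435}{1148} + \frac{13485}{17939} = \frac{7677315}{20593972}$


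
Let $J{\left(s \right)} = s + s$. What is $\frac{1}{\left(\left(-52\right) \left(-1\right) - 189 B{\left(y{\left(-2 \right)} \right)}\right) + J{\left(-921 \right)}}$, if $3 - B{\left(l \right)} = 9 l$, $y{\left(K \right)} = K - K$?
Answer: $- \frac{1}{2357} \approx -0.00042427$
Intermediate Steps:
$J{\left(s \right)} = 2 s$
$y{\left(K \right)} = 0$
$B{\left(l \right)} = 3 - 9 l$
$\frac{1}{\left(\left(-52\right) \left(-1\right) - 189 B{\left(y{\left(-2 \right)} \right)}\right) + J{\left(-921 \right)}} = \frac{1}{\left(\left(-52\right) \left(-1\right) - 189 \left(3 - 0\right)\right) + 2 \left(-921\right)} = \frac{1}{\left(52 - 189 \left(3 + 0\right)\right) - 1842} = \frac{1}{\left(52 - 567\right) - 1842} = \frac{1}{-515 - 1842} = \frac{1}{-2357} = - \frac{1}{2357}$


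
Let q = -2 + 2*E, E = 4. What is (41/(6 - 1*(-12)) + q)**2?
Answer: 22201/324 ≈ 68.522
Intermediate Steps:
q = 6 (q = -2 + 2*4 = -2 + 8 = 6)
(41/(6 - 1*(-12)) + q)**2 = (41/(6 - 1*(-12)) + 6)**2 = (41/(6 + 12) + 6)**2 = (41/18 + 6)**2 = (149/18)**2 = 22201/324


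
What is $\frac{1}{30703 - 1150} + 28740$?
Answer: $\frac{849353221}{29553} \approx 28740.0$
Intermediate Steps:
$\frac{1}{30703 - 1150} + 28740 = \frac{1}{29553} + 28740 = \frac{849353221}{29553}$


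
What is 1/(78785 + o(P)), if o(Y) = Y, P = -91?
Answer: 1/78694 ≈ 1.2707e-5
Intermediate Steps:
1/(78785 + o(P)) = 1/(78785 - 91) = 1/78694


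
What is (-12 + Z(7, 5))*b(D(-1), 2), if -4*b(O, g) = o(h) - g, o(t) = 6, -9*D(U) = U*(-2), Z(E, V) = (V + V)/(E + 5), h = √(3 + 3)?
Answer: 67/6 ≈ 11.167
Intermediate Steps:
h = √6 ≈ 2.4495
Z(E, V) = 2*V/(5 + E) (Z(E, V) = (2*V)/(5 + E) = 2*V/(5 + E))
D(U) = 2*U/9 (D(U) = -U*(-2)/9 = -(-2)*U/9 = 2*U/9)
b(O, g) = -3/2 + g/4 (b(O, g) = -(6 - g)/4 = -3/2 + g/4)
(-12 + Z(7, 5))*b(D(-1), 2) = (-12 + 2*5/(5 + 7))*(-3/2 + (¼)*2) = (-12 + 2*5/12)*(-3/2 + ½) = (-12 + 2*5*(1/12))*(-1) = (-12 + ⅚)*(-1) = -67/6*(-1) = 67/6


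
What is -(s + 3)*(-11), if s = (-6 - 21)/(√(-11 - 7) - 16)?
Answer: 6897/137 + 891*I*√2/274 ≈ 50.343 + 4.5988*I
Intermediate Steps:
s = -27/(-16 + 3*I*√2) (s = -27/(√(-18) - 16) = -27/(3*I*√2 - 16) = -27/(-16 + 3*I*√2) ≈ 1.5766 + 0.41807*I)
-(s + 3)*(-11) = -((216/137 + 81*I*√2/274) + 3)*(-11) = -(627/137 + 81*I*√2/274)*(-11) = -(-6897/137 - 891*I*√2/274) = 6897/137 + 891*I*√2/274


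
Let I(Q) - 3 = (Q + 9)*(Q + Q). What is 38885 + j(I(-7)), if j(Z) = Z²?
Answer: 39510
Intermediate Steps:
I(Q) = 3 + 2*Q*(9 + Q) (I(Q) = 3 + (Q + 9)*(Q + Q) = 3 + (9 + Q)*(2*Q) = 3 + 2*Q*(9 + Q))
38885 + j(I(-7)) = 38885 + (3 + 2*(-7)² + 18*(-7))² = 38885 + (3 + 2*49 - 126)² = 38885 + (3 + 98 - 126)² = 38885 + (-25)² = 38885 + 625 = 39510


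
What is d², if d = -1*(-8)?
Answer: 64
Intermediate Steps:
d = 8
d² = 8² = 64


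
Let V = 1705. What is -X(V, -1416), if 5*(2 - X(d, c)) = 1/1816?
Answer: -18159/9080 ≈ -1.9999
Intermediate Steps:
X(d, c) = 18159/9080 (X(d, c) = 2 - 1/5/1816 = 2 - 1/5*1/1816 = 2 - 1/9080 = 18159/9080)
-X(V, -1416) = -1*18159/9080 = -18159/9080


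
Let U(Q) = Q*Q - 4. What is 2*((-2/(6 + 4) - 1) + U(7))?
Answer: 438/5 ≈ 87.600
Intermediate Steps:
U(Q) = -4 + Q**2 (U(Q) = Q**2 - 4 = -4 + Q**2)
2*((-2/(6 + 4) - 1) + U(7)) = 2*((-2/(6 + 4) - 1) + (-4 + 7**2)) = 2*((-2/10 - 1) + (-4 + 49)) = 2*(((1/10)*(-2) - 1) + 45) = 2*((-1/5 - 1) + 45) = 2*(-6/5 + 45) = 2*(219/5) = 438/5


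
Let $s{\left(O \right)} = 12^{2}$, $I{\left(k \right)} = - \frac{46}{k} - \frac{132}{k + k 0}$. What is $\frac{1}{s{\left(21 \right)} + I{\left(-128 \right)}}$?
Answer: $\frac{64}{9305} \approx 0.006878$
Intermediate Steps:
$I{\left(k \right)} = - \frac{178}{k}$ ($I{\left(k \right)} = - \frac{46}{k} - \frac{132}{k + 0} = - \frac{46}{k} - \frac{132}{k} = - \frac{178}{k}$)
$s{\left(O \right)} = 144$
$\frac{1}{s{\left(21 \right)} + I{\left(-128 \right)}} = \frac{1}{144 - \frac{178}{-128}} = \frac{1}{144 - - \frac{89}{64}} = \frac{1}{144 + \frac{89}{64}} = \frac{1}{\frac{9305}{64}} = \frac{64}{9305}$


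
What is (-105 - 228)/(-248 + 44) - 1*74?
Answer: -4921/68 ≈ -72.368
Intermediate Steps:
(-105 - 228)/(-248 + 44) - 1*74 = -333/(-204) - 74 = -333*(-1/204) - 74 = 111/68 - 74 = -4921/68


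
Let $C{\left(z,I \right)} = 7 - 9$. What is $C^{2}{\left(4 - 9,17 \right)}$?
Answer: $4$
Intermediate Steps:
$C{\left(z,I \right)} = -2$ ($C{\left(z,I \right)} = 7 - 9 = -2$)
$C^{2}{\left(4 - 9,17 \right)} = \left(-2\right)^{2} = 4$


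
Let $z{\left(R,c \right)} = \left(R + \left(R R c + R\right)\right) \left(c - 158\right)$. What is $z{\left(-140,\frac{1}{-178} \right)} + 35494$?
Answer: $\frac{769397974}{7921} \approx 97134.0$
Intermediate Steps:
$z{\left(R,c \right)} = \left(-158 + c\right) \left(2 R + c R^{2}\right)$ ($z{\left(R,c \right)} = \left(R + \left(R^{2} c + R\right)\right) \left(-158 + c\right) = \left(R + \left(c R^{2} + R\right)\right) \left(-158 + c\right) = \left(R + \left(R + c R^{2}\right)\right) \left(-158 + c\right) = \left(2 R + c R^{2}\right) \left(-158 + c\right) = \left(-158 + c\right) \left(2 R + c R^{2}\right)$)
$z{\left(-140,\frac{1}{-178} \right)} + 35494 = - 140 \left(-316 + \frac{2}{-178} - 140 \left(\frac{1}{-178}\right)^{2} - - \frac{22120}{-178}\right) + 35494 = - 140 \left(-316 + 2 \left(- \frac{1}{178}\right) - 140 \left(- \frac{1}{178}\right)^{2} - \left(-22120\right) \left(- \frac{1}{178}\right)\right) + 35494 = - 140 \left(-316 - \frac{1}{89} - \frac{35}{7921} - \frac{11060}{89}\right) + 35494 = \left(-140\right) \left(- \frac{3487500}{7921}\right) + 35494 = \frac{488250000}{7921} + 35494 = \frac{769397974}{7921}$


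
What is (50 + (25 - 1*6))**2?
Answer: 4761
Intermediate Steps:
(50 + (25 - 1*6))**2 = (50 + (25 - 6))**2 = (50 + 19)**2 = 69**2 = 4761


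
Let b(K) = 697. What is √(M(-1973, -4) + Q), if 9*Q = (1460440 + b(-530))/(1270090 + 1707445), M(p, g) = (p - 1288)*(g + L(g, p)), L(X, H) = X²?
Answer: I*√3122393969803773005/8932605 ≈ 197.82*I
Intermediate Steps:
M(p, g) = (-1288 + p)*(g + g²) (M(p, g) = (p - 1288)*(g + g²) = (-1288 + p)*(g + g²))
Q = 1461137/26797815 (Q = ((1460440 + 697)/(1270090 + 1707445))/9 = (1461137/2977535)/9 = (1461137*(1/2977535))/9 = (⅑)*(1461137/2977535) = 1461137/26797815 ≈ 0.054524)
√(M(-1973, -4) + Q) = √(-4*(-1288 - 1973 - 1288*(-4) - 4*(-1973)) + 1461137/26797815) = √(-4*(-1288 - 1973 + 5152 + 7892) + 1461137/26797815) = √(-4*9783 + 1461137/26797815) = √(-39132 + 1461137/26797815) = √(-1048650635443/26797815) = I*√3122393969803773005/8932605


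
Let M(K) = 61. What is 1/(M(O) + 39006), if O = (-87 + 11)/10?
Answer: 1/39067 ≈ 2.5597e-5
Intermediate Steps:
O = -38/5 (O = -76*⅒ = -38/5 ≈ -7.6000)
1/(M(O) + 39006) = 1/(61 + 39006) = 1/39067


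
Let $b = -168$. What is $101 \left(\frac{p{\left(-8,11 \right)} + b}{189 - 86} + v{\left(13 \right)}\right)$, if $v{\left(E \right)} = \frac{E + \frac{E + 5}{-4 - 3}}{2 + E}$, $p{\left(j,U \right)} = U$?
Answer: $- \frac{905566}{10815} \approx -83.732$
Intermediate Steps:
$v{\left(E \right)} = \frac{- \frac{5}{7} + \frac{6 E}{7}}{2 + E}$ ($v{\left(E \right)} = \frac{E + \frac{5 + E}{-7}}{2 + E} = \frac{E + \left(5 + E\right) \left(- \frac{1}{7}\right)}{2 + E} = \frac{E - \left(\frac{5}{7} + \frac{E}{7}\right)}{2 + E} = \frac{- \frac{5}{7} + \frac{6 E}{7}}{2 + E}$)
$101 \left(\frac{p{\left(-8,11 \right)} + b}{189 - 86} + v{\left(13 \right)}\right) = 101 \left(\frac{11 - 168}{189 - 86} + \frac{-5 + 6 \cdot 13}{7 \left(2 + 13\right)}\right) = 101 \left(- \frac{157}{103} + \frac{-5 + 78}{7 \cdot 15}\right) = 101 \left(\left(-157\right) \frac{1}{103} + \frac{1}{7} \cdot \frac{1}{15} \cdot 73\right) = 101 \left(- \frac{157}{103} + \frac{73}{105}\right) = 101 \left(- \frac{8966}{10815}\right) = - \frac{905566}{10815}$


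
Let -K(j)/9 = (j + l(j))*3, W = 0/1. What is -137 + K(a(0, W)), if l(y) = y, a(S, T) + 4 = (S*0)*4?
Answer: 79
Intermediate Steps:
W = 0 (W = 0*1 = 0)
a(S, T) = -4 (a(S, T) = -4 + (S*0)*4 = -4 + 0*4 = -4 + 0 = -4)
K(j) = -54*j (K(j) = -9*(j + j)*3 = -9*2*j*3 = -54*j)
-137 + K(a(0, W)) = -137 - 54*(-4) = -137 + 216 = 79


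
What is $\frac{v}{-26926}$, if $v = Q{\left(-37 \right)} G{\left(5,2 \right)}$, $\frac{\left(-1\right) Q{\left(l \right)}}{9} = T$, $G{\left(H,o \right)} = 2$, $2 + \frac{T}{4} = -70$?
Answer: $- \frac{2592}{13463} \approx -0.19253$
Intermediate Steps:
$T = -288$ ($T = -8 + 4 \left(-70\right) = -8 - 280 = -288$)
$Q{\left(l \right)} = 2592$ ($Q{\left(l \right)} = \left(-9\right) \left(-288\right) = 2592$)
$v = 5184$ ($v = 2592 \cdot 2 = 5184$)
$\frac{v}{-26926} = \frac{5184}{-26926} = 5184 \left(- \frac{1}{26926}\right) = - \frac{2592}{13463}$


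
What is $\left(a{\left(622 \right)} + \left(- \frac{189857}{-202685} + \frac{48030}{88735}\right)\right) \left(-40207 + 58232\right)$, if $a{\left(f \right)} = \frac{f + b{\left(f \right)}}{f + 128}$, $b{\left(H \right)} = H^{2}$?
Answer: $\frac{14398019952784226}{1541593155} \approx 9.3397 \cdot 10^{6}$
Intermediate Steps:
$a{\left(f \right)} = \frac{f + f^{2}}{128 + f}$ ($a{\left(f \right)} = \frac{f + f^{2}}{f + 128} = \frac{f + f^{2}}{128 + f}$)
$\left(a{\left(622 \right)} + \left(- \frac{189857}{-202685} + \frac{48030}{88735}\right)\right) \left(-40207 + 58232\right) = \left(\frac{622 \left(1 + 622\right)}{128 + 622} + \left(- \frac{189857}{-202685} + \frac{48030}{88735}\right)\right) \left(-40207 + 58232\right) = \left(622 \cdot \frac{1}{750} \cdot 623 + \left(\left(-189857\right) \left(- \frac{1}{202685}\right) + 48030 \cdot \frac{1}{88735}\right)\right) 18025 = \left(622 \cdot \frac{1}{750} \cdot 623 + \left(\frac{189857}{202685} + \frac{9606}{17747}\right)\right) 18025 = \left(\frac{193753}{375} + \frac{5316384289}{3597050695}\right) 18025 = \frac{139786601483342}{269778802125} \cdot 18025 = \frac{14398019952784226}{1541593155}$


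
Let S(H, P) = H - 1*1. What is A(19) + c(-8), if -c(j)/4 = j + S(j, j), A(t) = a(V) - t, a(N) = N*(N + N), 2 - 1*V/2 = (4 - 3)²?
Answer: 57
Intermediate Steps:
S(H, P) = -1 + H (S(H, P) = H - 1 = -1 + H)
V = 2 (V = 4 - 2*(4 - 3)² = 4 - 2*1² = 4 - 2*1 = 4 - 2 = 2)
a(N) = 2*N² (a(N) = N*(2*N) = 2*N²)
A(t) = 8 - t (A(t) = 2*2² - t = 2*4 - t = 8 - t)
c(j) = 4 - 8*j (c(j) = -4*(j + (-1 + j)) = -4*(-1 + 2*j) = 4 - 8*j)
A(19) + c(-8) = (8 - 1*19) + (4 - 8*(-8)) = (8 - 19) + (4 + 64) = -11 + 68 = 57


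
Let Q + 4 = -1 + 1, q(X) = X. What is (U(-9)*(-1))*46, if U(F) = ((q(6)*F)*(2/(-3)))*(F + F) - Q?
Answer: 29624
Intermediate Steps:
Q = -4 (Q = -4 + (-1 + 1) = -4 + 0 = -4)
U(F) = 4 - 8*F² (U(F) = ((6*F)*(2/(-3)))*(F + F) - 1*(-4) = ((6*F)*(2*(-⅓)))*(2*F) + 4 = ((6*F)*(-⅔))*(2*F) + 4 = (-4*F)*(2*F) + 4 = -8*F² + 4 = 4 - 8*F²)
(U(-9)*(-1))*46 = ((4 - 8*(-9)²)*(-1))*46 = ((4 - 8*81)*(-1))*46 = ((4 - 648)*(-1))*46 = -644*(-1)*46 = 644*46 = 29624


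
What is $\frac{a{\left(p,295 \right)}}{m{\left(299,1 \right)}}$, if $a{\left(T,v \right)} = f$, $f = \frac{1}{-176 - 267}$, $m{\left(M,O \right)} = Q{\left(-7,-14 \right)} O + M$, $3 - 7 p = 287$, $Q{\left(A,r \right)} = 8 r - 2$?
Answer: $- \frac{1}{81955} \approx -1.2202 \cdot 10^{-5}$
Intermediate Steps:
$Q{\left(A,r \right)} = -2 + 8 r$
$p = - \frac{284}{7}$ ($p = \frac{3}{7} - 41 = - \frac{284}{7} \approx -40.571$)
$m{\left(M,O \right)} = M - 114 O$ ($m{\left(M,O \right)} = \left(-2 + 8 \left(-14\right)\right) O + M = \left(-2 - 112\right) O + M = - 114 O + M = M - 114 O$)
$f = - \frac{1}{443}$ ($f = \frac{1}{-443} = - \frac{1}{443} \approx -0.0022573$)
$a{\left(T,v \right)} = - \frac{1}{443}$
$\frac{a{\left(p,295 \right)}}{m{\left(299,1 \right)}} = - \frac{1}{443 \left(299 - 114\right)} = - \frac{1}{443 \cdot 185} = \left(- \frac{1}{443}\right) \frac{1}{185} = - \frac{1}{81955}$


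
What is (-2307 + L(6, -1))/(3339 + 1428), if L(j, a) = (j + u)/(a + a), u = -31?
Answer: -4589/9534 ≈ -0.48133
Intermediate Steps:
L(j, a) = (-31 + j)/(2*a) (L(j, a) = (j - 31)/(a + a) = (-31 + j)/((2*a)) = (-31 + j)*(1/(2*a)) = (-31 + j)/(2*a))
(-2307 + L(6, -1))/(3339 + 1428) = (-2307 + (½)*(-31 + 6)/(-1))/(3339 + 1428) = (-2307 + (½)*(-1)*(-25))/4767 = (-2307 + 25/2)*(1/4767) = -4589/2*1/4767 = -4589/9534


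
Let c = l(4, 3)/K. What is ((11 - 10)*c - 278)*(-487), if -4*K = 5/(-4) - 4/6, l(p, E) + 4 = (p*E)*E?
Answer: 2365846/23 ≈ 1.0286e+5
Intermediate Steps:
l(p, E) = -4 + p*E**2 (l(p, E) = -4 + (p*E)*E = -4 + (E*p)*E = -4 + p*E**2)
K = 23/48 (K = -(5/(-4) - 4/6)/4 = -(5*(-1/4) - 4*1/6)/4 = -(-5/4 - 2/3)/4 = -1/4*(-23/12) = 23/48 ≈ 0.47917)
c = 1536/23 (c = (-4 + 4*3**2)/(23/48) = (-4 + 4*9)*(48/23) = (-4 + 36)*(48/23) = 32*(48/23) = 1536/23 ≈ 66.783)
((11 - 10)*c - 278)*(-487) = ((11 - 10)*(1536/23) - 278)*(-487) = (1*(1536/23) - 278)*(-487) = (1536/23 - 278)*(-487) = -4858/23*(-487) = 2365846/23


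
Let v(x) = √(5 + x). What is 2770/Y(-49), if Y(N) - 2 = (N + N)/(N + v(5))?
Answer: 3318460/4797 - 67865*√10/9594 ≈ 669.41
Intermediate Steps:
Y(N) = 2 + 2*N/(N + √10) (Y(N) = 2 + (N + N)/(N + √(5 + 5)) = 2 + (2*N)/(N + √10) = 2 + 2*N/(N + √10))
2770/Y(-49) = 2770/((2*(√10 + 2*(-49))/(-49 + √10))) = 2770/((2*(√10 - 98)/(-49 + √10))) = 2770/((2*(-98 + √10)/(-49 + √10))) = 2770*((-49 + √10)/(2*(-98 + √10))) = 1385*(-49 + √10)/(-98 + √10)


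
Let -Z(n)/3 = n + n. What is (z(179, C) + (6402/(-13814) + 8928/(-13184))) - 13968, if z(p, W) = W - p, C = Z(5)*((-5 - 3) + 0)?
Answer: -39578173253/2845684 ≈ -13908.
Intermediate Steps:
Z(n) = -6*n (Z(n) = -3*(n + n) = -6*n)
C = 240 (C = (-6*5)*((-5 - 3) + 0) = -30*(-8 + 0) = -30*(-8) = 240)
(z(179, C) + (6402/(-13814) + 8928/(-13184))) - 13968 = ((240 - 1*179) + (6402/(-13814) + 8928/(-13184))) - 13968 = ((240 - 179) + (6402*(-1/13814) + 8928*(-1/13184))) - 13968 = (61 + (-3201/6907 - 279/412)) - 13968 = (61 - 3245865/2845684) - 13968 = 170340859/2845684 - 13968 = -39578173253/2845684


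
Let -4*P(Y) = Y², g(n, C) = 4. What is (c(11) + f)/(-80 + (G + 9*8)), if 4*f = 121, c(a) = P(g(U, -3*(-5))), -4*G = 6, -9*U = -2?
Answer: -105/38 ≈ -2.7632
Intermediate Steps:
U = 2/9 (U = -⅑*(-2) = 2/9 ≈ 0.22222)
G = -3/2 (G = -¼*6 = -3/2 ≈ -1.5000)
P(Y) = -Y²/4
c(a) = -4 (c(a) = -¼*4² = -¼*16 = -4)
f = 121/4 (f = (¼)*121 = 121/4 ≈ 30.250)
(c(11) + f)/(-80 + (G + 9*8)) = (-4 + 121/4)/(-80 + (-3/2 + 9*8)) = 105/(4*(-80 + (-3/2 + 72))) = 105/(4*(-80 + 141/2)) = 105/(4*(-19/2)) = (105/4)*(-2/19) = -105/38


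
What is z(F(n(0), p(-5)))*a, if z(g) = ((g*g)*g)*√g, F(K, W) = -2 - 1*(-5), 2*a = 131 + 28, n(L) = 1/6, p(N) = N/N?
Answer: 4293*√3/2 ≈ 3717.8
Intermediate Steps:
p(N) = 1
n(L) = ⅙ (n(L) = 1*(⅙) = ⅙)
a = 159/2 (a = (131 + 28)/2 = (½)*159 = 159/2 ≈ 79.500)
F(K, W) = 3 (F(K, W) = -2 + 5 = 3)
z(g) = g^(7/2) (z(g) = (g²*g)*√g = g³*√g = g^(7/2))
z(F(n(0), p(-5)))*a = 3^(7/2)*(159/2) = (27*√3)*(159/2) = 4293*√3/2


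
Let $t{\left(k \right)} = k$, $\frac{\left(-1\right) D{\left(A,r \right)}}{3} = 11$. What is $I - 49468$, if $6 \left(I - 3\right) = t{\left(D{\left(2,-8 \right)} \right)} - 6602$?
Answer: $- \frac{303425}{6} \approx -50571.0$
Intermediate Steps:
$D{\left(A,r \right)} = -33$ ($D{\left(A,r \right)} = \left(-3\right) 11 = -33$)
$I = - \frac{6617}{6}$ ($I = 3 + \frac{-33 - 6602}{6} = 3 + \frac{1}{6} \left(-6635\right) = 3 - \frac{6635}{6} = - \frac{6617}{6} \approx -1102.8$)
$I - 49468 = - \frac{6617}{6} - 49468 = - \frac{303425}{6}$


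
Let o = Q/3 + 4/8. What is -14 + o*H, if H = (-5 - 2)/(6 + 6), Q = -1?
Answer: -1015/72 ≈ -14.097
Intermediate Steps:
o = ⅙ (o = -1/3 + 4/8 = -1*⅓ + 4*(⅛) = -⅓ + ½ = ⅙ ≈ 0.16667)
H = -7/12 ≈ -0.58333
-14 + o*H = -14 + (⅙)*(-7/12) = -14 - 7/72 = -1015/72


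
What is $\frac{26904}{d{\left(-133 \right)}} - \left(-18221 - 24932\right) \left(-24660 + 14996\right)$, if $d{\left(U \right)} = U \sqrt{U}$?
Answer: $-417030592 + \frac{1416 i \sqrt{133}}{931} \approx -4.1703 \cdot 10^{8} + 17.54 i$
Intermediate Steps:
$d{\left(U \right)} = U^{\frac{3}{2}}$
$\frac{26904}{d{\left(-133 \right)}} - \left(-18221 - 24932\right) \left(-24660 + 14996\right) = \frac{26904}{\left(-133\right)^{\frac{3}{2}}} - \left(-18221 - 24932\right) \left(-24660 + 14996\right) = \frac{26904}{\left(-133\right) i \sqrt{133}} - \left(-43153\right) \left(-9664\right) = 26904 \frac{i \sqrt{133}}{17689} - 417030592 = \frac{1416 i \sqrt{133}}{931} - 417030592 = -417030592 + \frac{1416 i \sqrt{133}}{931}$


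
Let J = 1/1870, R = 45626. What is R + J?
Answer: 85320621/1870 ≈ 45626.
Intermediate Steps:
J = 1/1870 ≈ 0.00053476
R + J = 45626 + 1/1870 = 85320621/1870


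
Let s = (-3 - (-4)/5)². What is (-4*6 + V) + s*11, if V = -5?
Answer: 606/25 ≈ 24.240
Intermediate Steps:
s = 121/25 (s = (-3 - (-4)/5)² = (-3 - 1*(-⅘))² = (-3 + ⅘)² = (-11/5)² = 121/25 ≈ 4.8400)
(-4*6 + V) + s*11 = (-4*6 - 5) + (121/25)*11 = (-24 - 5) + 1331/25 = -29 + 1331/25 = 606/25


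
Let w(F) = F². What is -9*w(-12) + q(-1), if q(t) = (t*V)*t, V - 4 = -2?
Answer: -1294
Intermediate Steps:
V = 2 (V = 4 - 2 = 2)
q(t) = 2*t² (q(t) = (t*2)*t = (2*t)*t = 2*t²)
-9*w(-12) + q(-1) = -9*(-12)² + 2*(-1)² = -9*144 + 2*1 = -1296 + 2 = -1294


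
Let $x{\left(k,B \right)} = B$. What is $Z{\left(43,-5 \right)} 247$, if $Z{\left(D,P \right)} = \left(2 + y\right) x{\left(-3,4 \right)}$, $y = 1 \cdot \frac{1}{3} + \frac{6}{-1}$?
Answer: $- \frac{10868}{3} \approx -3622.7$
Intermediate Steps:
$y = - \frac{17}{3}$ ($y = 1 \cdot \frac{1}{3} + 6 \left(-1\right) = \frac{1}{3} - 6 = - \frac{17}{3} \approx -5.6667$)
$Z{\left(D,P \right)} = - \frac{44}{3}$ ($Z{\left(D,P \right)} = \left(2 - \frac{17}{3}\right) 4 = \left(- \frac{11}{3}\right) 4 = - \frac{44}{3}$)
$Z{\left(43,-5 \right)} 247 = \left(- \frac{44}{3}\right) 247 = - \frac{10868}{3}$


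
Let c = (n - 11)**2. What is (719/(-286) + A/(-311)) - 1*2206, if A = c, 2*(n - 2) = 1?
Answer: -392918297/177892 ≈ -2208.7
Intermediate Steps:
n = 5/2 (n = 2 + (1/2)*1 = 2 + 1/2 = 5/2 ≈ 2.5000)
c = 289/4 (c = (5/2 - 11)**2 = (-17/2)**2 = 289/4 ≈ 72.250)
A = 289/4 ≈ 72.250
(719/(-286) + A/(-311)) - 1*2206 = (719/(-286) + (289/4)/(-311)) - 1*2206 = (719*(-1/286) + (289/4)*(-1/311)) - 2206 = (-719/286 - 289/1244) - 2206 = -488545/177892 - 2206 = -392918297/177892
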